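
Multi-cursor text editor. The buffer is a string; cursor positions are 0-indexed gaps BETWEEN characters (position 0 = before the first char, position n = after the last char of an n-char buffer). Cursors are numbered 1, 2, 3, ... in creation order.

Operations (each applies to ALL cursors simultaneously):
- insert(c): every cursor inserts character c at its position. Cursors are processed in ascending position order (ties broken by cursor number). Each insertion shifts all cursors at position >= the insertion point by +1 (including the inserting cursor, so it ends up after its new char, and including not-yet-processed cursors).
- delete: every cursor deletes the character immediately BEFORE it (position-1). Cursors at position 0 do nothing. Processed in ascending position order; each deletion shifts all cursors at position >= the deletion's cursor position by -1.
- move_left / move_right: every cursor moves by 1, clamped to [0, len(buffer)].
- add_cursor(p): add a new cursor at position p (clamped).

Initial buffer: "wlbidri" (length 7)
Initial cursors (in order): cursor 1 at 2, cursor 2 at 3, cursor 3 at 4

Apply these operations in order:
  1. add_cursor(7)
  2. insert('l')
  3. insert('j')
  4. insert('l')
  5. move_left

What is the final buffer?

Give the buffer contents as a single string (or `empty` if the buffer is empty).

Answer: wlljlbljliljldriljl

Derivation:
After op 1 (add_cursor(7)): buffer="wlbidri" (len 7), cursors c1@2 c2@3 c3@4 c4@7, authorship .......
After op 2 (insert('l')): buffer="wllblildril" (len 11), cursors c1@3 c2@5 c3@7 c4@11, authorship ..1.2.3...4
After op 3 (insert('j')): buffer="wlljbljiljdrilj" (len 15), cursors c1@4 c2@7 c3@10 c4@15, authorship ..11.22.33...44
After op 4 (insert('l')): buffer="wlljlbljliljldriljl" (len 19), cursors c1@5 c2@9 c3@13 c4@19, authorship ..111.222.333...444
After op 5 (move_left): buffer="wlljlbljliljldriljl" (len 19), cursors c1@4 c2@8 c3@12 c4@18, authorship ..111.222.333...444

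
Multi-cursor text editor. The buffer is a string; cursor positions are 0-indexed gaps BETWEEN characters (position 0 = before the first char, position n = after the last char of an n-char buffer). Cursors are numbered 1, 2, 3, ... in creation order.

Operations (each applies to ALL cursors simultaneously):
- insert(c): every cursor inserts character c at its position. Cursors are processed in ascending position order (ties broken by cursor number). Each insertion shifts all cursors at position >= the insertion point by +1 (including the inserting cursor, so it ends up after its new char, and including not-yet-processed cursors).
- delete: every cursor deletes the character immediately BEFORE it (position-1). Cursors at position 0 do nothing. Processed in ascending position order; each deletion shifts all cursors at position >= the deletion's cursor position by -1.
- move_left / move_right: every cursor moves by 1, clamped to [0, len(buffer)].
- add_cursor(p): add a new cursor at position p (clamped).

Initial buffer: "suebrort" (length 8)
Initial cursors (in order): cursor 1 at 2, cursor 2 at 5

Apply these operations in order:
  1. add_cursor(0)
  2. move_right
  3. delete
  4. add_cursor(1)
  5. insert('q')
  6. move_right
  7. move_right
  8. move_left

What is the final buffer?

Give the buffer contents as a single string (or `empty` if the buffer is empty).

Answer: quqqbrqrt

Derivation:
After op 1 (add_cursor(0)): buffer="suebrort" (len 8), cursors c3@0 c1@2 c2@5, authorship ........
After op 2 (move_right): buffer="suebrort" (len 8), cursors c3@1 c1@3 c2@6, authorship ........
After op 3 (delete): buffer="ubrrt" (len 5), cursors c3@0 c1@1 c2@3, authorship .....
After op 4 (add_cursor(1)): buffer="ubrrt" (len 5), cursors c3@0 c1@1 c4@1 c2@3, authorship .....
After op 5 (insert('q')): buffer="quqqbrqrt" (len 9), cursors c3@1 c1@4 c4@4 c2@7, authorship 3.14..2..
After op 6 (move_right): buffer="quqqbrqrt" (len 9), cursors c3@2 c1@5 c4@5 c2@8, authorship 3.14..2..
After op 7 (move_right): buffer="quqqbrqrt" (len 9), cursors c3@3 c1@6 c4@6 c2@9, authorship 3.14..2..
After op 8 (move_left): buffer="quqqbrqrt" (len 9), cursors c3@2 c1@5 c4@5 c2@8, authorship 3.14..2..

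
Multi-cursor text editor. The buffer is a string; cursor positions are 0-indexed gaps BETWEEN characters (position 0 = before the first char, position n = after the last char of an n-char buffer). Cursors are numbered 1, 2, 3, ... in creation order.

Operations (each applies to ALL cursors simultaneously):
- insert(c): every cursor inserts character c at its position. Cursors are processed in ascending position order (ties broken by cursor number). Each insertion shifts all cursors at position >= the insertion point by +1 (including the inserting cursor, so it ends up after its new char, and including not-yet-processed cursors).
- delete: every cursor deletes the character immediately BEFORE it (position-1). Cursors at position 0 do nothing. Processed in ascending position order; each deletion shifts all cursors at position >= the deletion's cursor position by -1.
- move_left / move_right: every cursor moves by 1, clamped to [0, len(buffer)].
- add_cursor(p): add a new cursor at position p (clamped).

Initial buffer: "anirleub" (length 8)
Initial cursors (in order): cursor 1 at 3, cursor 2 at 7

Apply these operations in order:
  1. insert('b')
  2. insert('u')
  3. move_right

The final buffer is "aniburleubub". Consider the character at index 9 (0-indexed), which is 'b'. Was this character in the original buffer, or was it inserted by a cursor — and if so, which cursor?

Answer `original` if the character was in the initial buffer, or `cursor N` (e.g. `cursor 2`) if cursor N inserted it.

After op 1 (insert('b')): buffer="anibrleubb" (len 10), cursors c1@4 c2@9, authorship ...1....2.
After op 2 (insert('u')): buffer="aniburleubub" (len 12), cursors c1@5 c2@11, authorship ...11....22.
After op 3 (move_right): buffer="aniburleubub" (len 12), cursors c1@6 c2@12, authorship ...11....22.
Authorship (.=original, N=cursor N): . . . 1 1 . . . . 2 2 .
Index 9: author = 2

Answer: cursor 2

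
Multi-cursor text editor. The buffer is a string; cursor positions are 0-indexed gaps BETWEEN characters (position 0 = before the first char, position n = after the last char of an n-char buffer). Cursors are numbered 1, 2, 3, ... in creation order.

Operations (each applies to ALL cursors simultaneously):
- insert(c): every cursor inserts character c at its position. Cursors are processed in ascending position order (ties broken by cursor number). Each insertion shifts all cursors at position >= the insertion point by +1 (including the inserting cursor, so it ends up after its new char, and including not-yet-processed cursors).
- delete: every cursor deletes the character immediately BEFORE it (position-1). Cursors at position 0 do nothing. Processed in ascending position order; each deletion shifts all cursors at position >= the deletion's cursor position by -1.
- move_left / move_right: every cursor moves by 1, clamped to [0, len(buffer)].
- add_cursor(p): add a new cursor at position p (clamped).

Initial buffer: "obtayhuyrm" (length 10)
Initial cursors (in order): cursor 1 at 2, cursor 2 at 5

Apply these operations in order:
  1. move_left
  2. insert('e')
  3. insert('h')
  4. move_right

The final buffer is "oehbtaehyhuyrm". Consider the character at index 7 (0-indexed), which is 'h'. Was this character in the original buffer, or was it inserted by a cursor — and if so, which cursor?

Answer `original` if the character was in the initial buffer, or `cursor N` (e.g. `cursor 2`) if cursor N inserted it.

Answer: cursor 2

Derivation:
After op 1 (move_left): buffer="obtayhuyrm" (len 10), cursors c1@1 c2@4, authorship ..........
After op 2 (insert('e')): buffer="oebtaeyhuyrm" (len 12), cursors c1@2 c2@6, authorship .1...2......
After op 3 (insert('h')): buffer="oehbtaehyhuyrm" (len 14), cursors c1@3 c2@8, authorship .11...22......
After op 4 (move_right): buffer="oehbtaehyhuyrm" (len 14), cursors c1@4 c2@9, authorship .11...22......
Authorship (.=original, N=cursor N): . 1 1 . . . 2 2 . . . . . .
Index 7: author = 2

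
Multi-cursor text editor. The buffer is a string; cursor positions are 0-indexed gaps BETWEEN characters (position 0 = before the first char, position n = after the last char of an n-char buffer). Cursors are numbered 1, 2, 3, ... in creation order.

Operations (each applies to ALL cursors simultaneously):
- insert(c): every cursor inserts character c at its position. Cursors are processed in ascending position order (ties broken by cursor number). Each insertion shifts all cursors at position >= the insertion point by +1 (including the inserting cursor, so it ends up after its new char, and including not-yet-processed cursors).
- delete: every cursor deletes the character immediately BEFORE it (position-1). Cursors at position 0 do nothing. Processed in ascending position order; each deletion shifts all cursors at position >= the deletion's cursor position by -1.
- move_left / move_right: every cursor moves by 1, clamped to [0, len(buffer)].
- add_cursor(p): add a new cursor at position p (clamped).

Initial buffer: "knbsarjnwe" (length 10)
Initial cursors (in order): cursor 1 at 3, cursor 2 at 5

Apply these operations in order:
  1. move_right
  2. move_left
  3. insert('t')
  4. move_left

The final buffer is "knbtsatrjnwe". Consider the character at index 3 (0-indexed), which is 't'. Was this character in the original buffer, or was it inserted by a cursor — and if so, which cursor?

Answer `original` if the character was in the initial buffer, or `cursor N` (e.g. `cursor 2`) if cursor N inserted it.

Answer: cursor 1

Derivation:
After op 1 (move_right): buffer="knbsarjnwe" (len 10), cursors c1@4 c2@6, authorship ..........
After op 2 (move_left): buffer="knbsarjnwe" (len 10), cursors c1@3 c2@5, authorship ..........
After op 3 (insert('t')): buffer="knbtsatrjnwe" (len 12), cursors c1@4 c2@7, authorship ...1..2.....
After op 4 (move_left): buffer="knbtsatrjnwe" (len 12), cursors c1@3 c2@6, authorship ...1..2.....
Authorship (.=original, N=cursor N): . . . 1 . . 2 . . . . .
Index 3: author = 1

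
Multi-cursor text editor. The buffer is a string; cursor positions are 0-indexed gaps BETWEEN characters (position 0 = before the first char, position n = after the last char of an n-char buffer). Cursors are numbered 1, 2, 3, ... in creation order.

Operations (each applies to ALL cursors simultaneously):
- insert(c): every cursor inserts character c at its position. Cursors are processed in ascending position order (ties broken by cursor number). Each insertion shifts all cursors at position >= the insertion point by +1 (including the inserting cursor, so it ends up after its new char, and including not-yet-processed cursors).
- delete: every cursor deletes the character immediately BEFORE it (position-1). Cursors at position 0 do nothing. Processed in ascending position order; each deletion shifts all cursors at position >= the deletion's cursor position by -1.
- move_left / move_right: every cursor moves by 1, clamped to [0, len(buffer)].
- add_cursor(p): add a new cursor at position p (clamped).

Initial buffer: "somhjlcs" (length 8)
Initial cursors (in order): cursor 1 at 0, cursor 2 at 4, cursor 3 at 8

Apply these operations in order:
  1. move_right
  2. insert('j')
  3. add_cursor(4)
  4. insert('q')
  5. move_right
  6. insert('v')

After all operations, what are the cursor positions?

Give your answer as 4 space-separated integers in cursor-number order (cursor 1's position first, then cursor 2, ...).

Answer: 5 14 19 9

Derivation:
After op 1 (move_right): buffer="somhjlcs" (len 8), cursors c1@1 c2@5 c3@8, authorship ........
After op 2 (insert('j')): buffer="sjomhjjlcsj" (len 11), cursors c1@2 c2@7 c3@11, authorship .1....2...3
After op 3 (add_cursor(4)): buffer="sjomhjjlcsj" (len 11), cursors c1@2 c4@4 c2@7 c3@11, authorship .1....2...3
After op 4 (insert('q')): buffer="sjqomqhjjqlcsjq" (len 15), cursors c1@3 c4@6 c2@10 c3@15, authorship .11..4..22...33
After op 5 (move_right): buffer="sjqomqhjjqlcsjq" (len 15), cursors c1@4 c4@7 c2@11 c3@15, authorship .11..4..22...33
After op 6 (insert('v')): buffer="sjqovmqhvjjqlvcsjqv" (len 19), cursors c1@5 c4@9 c2@14 c3@19, authorship .11.1.4.4.22.2..333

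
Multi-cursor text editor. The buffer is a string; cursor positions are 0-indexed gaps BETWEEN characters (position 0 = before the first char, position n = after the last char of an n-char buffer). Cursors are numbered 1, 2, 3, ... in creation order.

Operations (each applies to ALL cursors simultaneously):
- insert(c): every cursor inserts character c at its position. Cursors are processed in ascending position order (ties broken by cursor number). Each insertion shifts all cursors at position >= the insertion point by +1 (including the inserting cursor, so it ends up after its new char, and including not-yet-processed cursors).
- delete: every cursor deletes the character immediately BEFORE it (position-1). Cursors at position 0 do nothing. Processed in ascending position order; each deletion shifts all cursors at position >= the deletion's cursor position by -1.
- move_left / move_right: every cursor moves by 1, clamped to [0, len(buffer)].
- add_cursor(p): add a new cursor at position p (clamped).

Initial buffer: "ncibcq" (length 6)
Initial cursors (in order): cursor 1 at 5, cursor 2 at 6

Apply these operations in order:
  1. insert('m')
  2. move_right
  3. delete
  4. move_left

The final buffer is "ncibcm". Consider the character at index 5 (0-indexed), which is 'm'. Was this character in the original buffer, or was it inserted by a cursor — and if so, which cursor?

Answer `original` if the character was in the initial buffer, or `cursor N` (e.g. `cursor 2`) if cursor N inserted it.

Answer: cursor 1

Derivation:
After op 1 (insert('m')): buffer="ncibcmqm" (len 8), cursors c1@6 c2@8, authorship .....1.2
After op 2 (move_right): buffer="ncibcmqm" (len 8), cursors c1@7 c2@8, authorship .....1.2
After op 3 (delete): buffer="ncibcm" (len 6), cursors c1@6 c2@6, authorship .....1
After op 4 (move_left): buffer="ncibcm" (len 6), cursors c1@5 c2@5, authorship .....1
Authorship (.=original, N=cursor N): . . . . . 1
Index 5: author = 1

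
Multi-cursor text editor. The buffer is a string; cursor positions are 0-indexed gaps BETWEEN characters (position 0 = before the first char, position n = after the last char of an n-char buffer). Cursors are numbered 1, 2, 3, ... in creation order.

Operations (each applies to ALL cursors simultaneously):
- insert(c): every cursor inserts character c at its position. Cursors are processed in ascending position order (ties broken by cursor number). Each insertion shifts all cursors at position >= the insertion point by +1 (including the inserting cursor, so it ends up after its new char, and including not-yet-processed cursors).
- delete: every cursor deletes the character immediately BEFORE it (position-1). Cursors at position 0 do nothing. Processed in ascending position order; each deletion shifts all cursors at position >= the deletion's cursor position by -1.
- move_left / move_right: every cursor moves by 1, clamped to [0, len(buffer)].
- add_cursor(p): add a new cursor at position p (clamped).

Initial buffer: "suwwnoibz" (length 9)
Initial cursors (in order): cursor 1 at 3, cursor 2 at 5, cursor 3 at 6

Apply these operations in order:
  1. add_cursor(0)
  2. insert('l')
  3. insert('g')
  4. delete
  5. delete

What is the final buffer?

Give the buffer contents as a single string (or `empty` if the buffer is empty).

After op 1 (add_cursor(0)): buffer="suwwnoibz" (len 9), cursors c4@0 c1@3 c2@5 c3@6, authorship .........
After op 2 (insert('l')): buffer="lsuwlwnlolibz" (len 13), cursors c4@1 c1@5 c2@8 c3@10, authorship 4...1..2.3...
After op 3 (insert('g')): buffer="lgsuwlgwnlgolgibz" (len 17), cursors c4@2 c1@7 c2@11 c3@14, authorship 44...11..22.33...
After op 4 (delete): buffer="lsuwlwnlolibz" (len 13), cursors c4@1 c1@5 c2@8 c3@10, authorship 4...1..2.3...
After op 5 (delete): buffer="suwwnoibz" (len 9), cursors c4@0 c1@3 c2@5 c3@6, authorship .........

Answer: suwwnoibz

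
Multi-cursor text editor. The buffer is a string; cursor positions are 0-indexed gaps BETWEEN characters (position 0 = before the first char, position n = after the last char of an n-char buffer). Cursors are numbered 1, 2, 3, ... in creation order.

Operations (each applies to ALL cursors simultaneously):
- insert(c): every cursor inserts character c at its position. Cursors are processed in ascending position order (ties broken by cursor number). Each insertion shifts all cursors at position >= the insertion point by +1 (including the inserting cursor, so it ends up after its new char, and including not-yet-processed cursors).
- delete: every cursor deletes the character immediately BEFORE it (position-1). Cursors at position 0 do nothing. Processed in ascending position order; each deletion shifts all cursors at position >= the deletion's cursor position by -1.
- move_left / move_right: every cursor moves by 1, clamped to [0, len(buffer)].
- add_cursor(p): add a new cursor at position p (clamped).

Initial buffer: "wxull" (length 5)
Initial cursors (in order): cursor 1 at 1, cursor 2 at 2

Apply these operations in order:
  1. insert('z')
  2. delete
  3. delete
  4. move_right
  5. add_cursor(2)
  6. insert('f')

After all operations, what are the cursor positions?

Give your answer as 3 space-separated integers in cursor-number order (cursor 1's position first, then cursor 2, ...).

Answer: 3 3 5

Derivation:
After op 1 (insert('z')): buffer="wzxzull" (len 7), cursors c1@2 c2@4, authorship .1.2...
After op 2 (delete): buffer="wxull" (len 5), cursors c1@1 c2@2, authorship .....
After op 3 (delete): buffer="ull" (len 3), cursors c1@0 c2@0, authorship ...
After op 4 (move_right): buffer="ull" (len 3), cursors c1@1 c2@1, authorship ...
After op 5 (add_cursor(2)): buffer="ull" (len 3), cursors c1@1 c2@1 c3@2, authorship ...
After op 6 (insert('f')): buffer="ufflfl" (len 6), cursors c1@3 c2@3 c3@5, authorship .12.3.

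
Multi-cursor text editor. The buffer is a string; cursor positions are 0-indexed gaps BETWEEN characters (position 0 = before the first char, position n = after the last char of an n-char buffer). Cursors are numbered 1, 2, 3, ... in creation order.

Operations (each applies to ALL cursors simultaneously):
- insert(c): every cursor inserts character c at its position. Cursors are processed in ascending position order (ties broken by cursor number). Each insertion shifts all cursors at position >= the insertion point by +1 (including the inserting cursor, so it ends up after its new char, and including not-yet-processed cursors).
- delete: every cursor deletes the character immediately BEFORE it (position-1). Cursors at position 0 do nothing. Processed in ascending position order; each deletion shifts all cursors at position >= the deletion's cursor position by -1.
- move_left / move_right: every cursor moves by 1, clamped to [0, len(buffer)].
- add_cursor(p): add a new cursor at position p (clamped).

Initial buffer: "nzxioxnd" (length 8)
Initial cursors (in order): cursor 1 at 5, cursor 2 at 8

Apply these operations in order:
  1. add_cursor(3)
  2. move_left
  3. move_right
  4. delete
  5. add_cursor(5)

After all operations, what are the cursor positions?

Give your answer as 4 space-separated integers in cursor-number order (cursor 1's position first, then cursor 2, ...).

After op 1 (add_cursor(3)): buffer="nzxioxnd" (len 8), cursors c3@3 c1@5 c2@8, authorship ........
After op 2 (move_left): buffer="nzxioxnd" (len 8), cursors c3@2 c1@4 c2@7, authorship ........
After op 3 (move_right): buffer="nzxioxnd" (len 8), cursors c3@3 c1@5 c2@8, authorship ........
After op 4 (delete): buffer="nzixn" (len 5), cursors c3@2 c1@3 c2@5, authorship .....
After op 5 (add_cursor(5)): buffer="nzixn" (len 5), cursors c3@2 c1@3 c2@5 c4@5, authorship .....

Answer: 3 5 2 5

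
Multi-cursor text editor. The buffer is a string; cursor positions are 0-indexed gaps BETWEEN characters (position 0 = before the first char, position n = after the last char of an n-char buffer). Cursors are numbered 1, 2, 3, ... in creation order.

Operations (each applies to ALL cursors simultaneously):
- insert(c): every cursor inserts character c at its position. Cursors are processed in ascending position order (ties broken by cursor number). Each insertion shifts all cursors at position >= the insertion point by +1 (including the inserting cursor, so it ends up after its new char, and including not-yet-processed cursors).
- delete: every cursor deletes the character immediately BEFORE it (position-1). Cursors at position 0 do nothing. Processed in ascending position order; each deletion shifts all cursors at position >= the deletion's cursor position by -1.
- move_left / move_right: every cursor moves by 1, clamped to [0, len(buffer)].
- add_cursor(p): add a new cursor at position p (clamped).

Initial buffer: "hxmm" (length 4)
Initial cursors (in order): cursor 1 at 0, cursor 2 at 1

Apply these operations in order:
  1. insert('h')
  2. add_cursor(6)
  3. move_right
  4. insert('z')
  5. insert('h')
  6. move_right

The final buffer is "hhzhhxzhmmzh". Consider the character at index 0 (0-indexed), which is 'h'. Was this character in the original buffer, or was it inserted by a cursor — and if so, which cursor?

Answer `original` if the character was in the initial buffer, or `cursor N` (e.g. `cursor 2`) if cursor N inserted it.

Answer: cursor 1

Derivation:
After op 1 (insert('h')): buffer="hhhxmm" (len 6), cursors c1@1 c2@3, authorship 1.2...
After op 2 (add_cursor(6)): buffer="hhhxmm" (len 6), cursors c1@1 c2@3 c3@6, authorship 1.2...
After op 3 (move_right): buffer="hhhxmm" (len 6), cursors c1@2 c2@4 c3@6, authorship 1.2...
After op 4 (insert('z')): buffer="hhzhxzmmz" (len 9), cursors c1@3 c2@6 c3@9, authorship 1.12.2..3
After op 5 (insert('h')): buffer="hhzhhxzhmmzh" (len 12), cursors c1@4 c2@8 c3@12, authorship 1.112.22..33
After op 6 (move_right): buffer="hhzhhxzhmmzh" (len 12), cursors c1@5 c2@9 c3@12, authorship 1.112.22..33
Authorship (.=original, N=cursor N): 1 . 1 1 2 . 2 2 . . 3 3
Index 0: author = 1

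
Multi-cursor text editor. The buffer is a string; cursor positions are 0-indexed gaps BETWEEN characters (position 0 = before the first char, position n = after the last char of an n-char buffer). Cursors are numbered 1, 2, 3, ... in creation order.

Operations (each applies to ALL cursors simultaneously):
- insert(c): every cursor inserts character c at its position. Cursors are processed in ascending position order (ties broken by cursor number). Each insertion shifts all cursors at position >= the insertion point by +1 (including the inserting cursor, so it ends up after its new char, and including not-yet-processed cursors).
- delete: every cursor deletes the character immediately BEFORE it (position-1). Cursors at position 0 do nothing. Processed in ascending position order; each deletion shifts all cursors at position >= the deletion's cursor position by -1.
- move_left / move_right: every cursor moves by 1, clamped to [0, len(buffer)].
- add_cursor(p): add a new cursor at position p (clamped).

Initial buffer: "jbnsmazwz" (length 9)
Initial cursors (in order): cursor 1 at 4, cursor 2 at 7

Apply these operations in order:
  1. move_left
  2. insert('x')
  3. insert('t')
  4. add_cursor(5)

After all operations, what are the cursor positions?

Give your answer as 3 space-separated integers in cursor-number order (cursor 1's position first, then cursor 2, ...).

After op 1 (move_left): buffer="jbnsmazwz" (len 9), cursors c1@3 c2@6, authorship .........
After op 2 (insert('x')): buffer="jbnxsmaxzwz" (len 11), cursors c1@4 c2@8, authorship ...1...2...
After op 3 (insert('t')): buffer="jbnxtsmaxtzwz" (len 13), cursors c1@5 c2@10, authorship ...11...22...
After op 4 (add_cursor(5)): buffer="jbnxtsmaxtzwz" (len 13), cursors c1@5 c3@5 c2@10, authorship ...11...22...

Answer: 5 10 5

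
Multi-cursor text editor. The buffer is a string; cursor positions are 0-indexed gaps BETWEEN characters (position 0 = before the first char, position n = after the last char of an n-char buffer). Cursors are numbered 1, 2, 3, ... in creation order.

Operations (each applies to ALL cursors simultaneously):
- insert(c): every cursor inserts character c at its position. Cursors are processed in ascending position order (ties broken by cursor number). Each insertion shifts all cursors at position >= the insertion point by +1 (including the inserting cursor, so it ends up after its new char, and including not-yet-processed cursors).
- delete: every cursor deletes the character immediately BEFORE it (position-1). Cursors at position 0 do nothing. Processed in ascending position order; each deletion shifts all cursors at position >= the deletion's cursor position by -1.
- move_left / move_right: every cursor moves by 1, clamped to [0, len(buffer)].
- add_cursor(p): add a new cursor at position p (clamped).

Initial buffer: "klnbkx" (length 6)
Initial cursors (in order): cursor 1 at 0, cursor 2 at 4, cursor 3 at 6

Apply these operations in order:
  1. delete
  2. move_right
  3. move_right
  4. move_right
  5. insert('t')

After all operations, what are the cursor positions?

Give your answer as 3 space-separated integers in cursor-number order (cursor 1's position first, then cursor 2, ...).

After op 1 (delete): buffer="klnk" (len 4), cursors c1@0 c2@3 c3@4, authorship ....
After op 2 (move_right): buffer="klnk" (len 4), cursors c1@1 c2@4 c3@4, authorship ....
After op 3 (move_right): buffer="klnk" (len 4), cursors c1@2 c2@4 c3@4, authorship ....
After op 4 (move_right): buffer="klnk" (len 4), cursors c1@3 c2@4 c3@4, authorship ....
After op 5 (insert('t')): buffer="klntktt" (len 7), cursors c1@4 c2@7 c3@7, authorship ...1.23

Answer: 4 7 7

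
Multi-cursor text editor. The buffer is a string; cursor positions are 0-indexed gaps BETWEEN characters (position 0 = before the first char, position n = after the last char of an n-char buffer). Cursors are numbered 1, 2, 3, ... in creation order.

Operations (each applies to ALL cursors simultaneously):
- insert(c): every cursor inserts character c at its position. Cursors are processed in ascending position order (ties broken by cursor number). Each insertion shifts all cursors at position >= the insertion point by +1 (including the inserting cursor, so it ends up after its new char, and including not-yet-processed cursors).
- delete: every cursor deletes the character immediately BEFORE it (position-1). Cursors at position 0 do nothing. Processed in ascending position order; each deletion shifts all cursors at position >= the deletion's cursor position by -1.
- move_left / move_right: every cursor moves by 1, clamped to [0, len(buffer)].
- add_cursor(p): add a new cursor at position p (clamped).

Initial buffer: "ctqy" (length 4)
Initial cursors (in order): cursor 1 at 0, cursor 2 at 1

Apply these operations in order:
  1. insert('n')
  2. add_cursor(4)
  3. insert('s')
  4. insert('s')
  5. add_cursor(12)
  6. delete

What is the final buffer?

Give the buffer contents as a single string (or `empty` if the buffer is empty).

Answer: nscnstsq

Derivation:
After op 1 (insert('n')): buffer="ncntqy" (len 6), cursors c1@1 c2@3, authorship 1.2...
After op 2 (add_cursor(4)): buffer="ncntqy" (len 6), cursors c1@1 c2@3 c3@4, authorship 1.2...
After op 3 (insert('s')): buffer="nscnstsqy" (len 9), cursors c1@2 c2@5 c3@7, authorship 11.22.3..
After op 4 (insert('s')): buffer="nsscnsstssqy" (len 12), cursors c1@3 c2@7 c3@10, authorship 111.222.33..
After op 5 (add_cursor(12)): buffer="nsscnsstssqy" (len 12), cursors c1@3 c2@7 c3@10 c4@12, authorship 111.222.33..
After op 6 (delete): buffer="nscnstsq" (len 8), cursors c1@2 c2@5 c3@7 c4@8, authorship 11.22.3.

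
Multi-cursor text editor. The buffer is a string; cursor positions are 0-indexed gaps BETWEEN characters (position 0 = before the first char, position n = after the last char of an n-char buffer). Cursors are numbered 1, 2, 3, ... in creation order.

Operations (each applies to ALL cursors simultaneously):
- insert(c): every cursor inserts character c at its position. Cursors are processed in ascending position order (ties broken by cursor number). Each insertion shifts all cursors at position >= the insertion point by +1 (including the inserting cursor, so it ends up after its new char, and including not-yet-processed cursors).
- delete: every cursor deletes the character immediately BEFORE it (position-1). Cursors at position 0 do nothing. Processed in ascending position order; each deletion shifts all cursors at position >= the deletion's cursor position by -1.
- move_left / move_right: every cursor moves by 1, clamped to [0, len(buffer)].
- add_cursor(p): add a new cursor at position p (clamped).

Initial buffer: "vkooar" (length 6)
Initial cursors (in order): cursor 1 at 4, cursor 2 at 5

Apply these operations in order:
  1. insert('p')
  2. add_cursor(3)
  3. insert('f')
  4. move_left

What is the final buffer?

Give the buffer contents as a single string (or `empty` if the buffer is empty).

After op 1 (insert('p')): buffer="vkoopapr" (len 8), cursors c1@5 c2@7, authorship ....1.2.
After op 2 (add_cursor(3)): buffer="vkoopapr" (len 8), cursors c3@3 c1@5 c2@7, authorship ....1.2.
After op 3 (insert('f')): buffer="vkofopfapfr" (len 11), cursors c3@4 c1@7 c2@10, authorship ...3.11.22.
After op 4 (move_left): buffer="vkofopfapfr" (len 11), cursors c3@3 c1@6 c2@9, authorship ...3.11.22.

Answer: vkofopfapfr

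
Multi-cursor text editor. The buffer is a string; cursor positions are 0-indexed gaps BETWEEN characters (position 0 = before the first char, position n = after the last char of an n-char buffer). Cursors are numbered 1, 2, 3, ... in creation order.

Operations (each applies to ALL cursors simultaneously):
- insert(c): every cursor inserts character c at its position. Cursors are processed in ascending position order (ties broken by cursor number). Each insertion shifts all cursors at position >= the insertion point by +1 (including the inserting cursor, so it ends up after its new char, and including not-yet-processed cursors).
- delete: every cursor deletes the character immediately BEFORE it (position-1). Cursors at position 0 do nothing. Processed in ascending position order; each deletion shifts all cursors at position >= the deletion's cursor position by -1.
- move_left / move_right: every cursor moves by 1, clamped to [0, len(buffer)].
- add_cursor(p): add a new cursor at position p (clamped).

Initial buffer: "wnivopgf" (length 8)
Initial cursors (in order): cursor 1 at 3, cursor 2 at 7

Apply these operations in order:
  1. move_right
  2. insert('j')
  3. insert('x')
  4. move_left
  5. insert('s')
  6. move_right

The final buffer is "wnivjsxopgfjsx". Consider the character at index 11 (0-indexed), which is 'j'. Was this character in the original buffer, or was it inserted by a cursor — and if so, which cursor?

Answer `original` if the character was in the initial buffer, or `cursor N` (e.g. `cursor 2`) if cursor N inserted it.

After op 1 (move_right): buffer="wnivopgf" (len 8), cursors c1@4 c2@8, authorship ........
After op 2 (insert('j')): buffer="wnivjopgfj" (len 10), cursors c1@5 c2@10, authorship ....1....2
After op 3 (insert('x')): buffer="wnivjxopgfjx" (len 12), cursors c1@6 c2@12, authorship ....11....22
After op 4 (move_left): buffer="wnivjxopgfjx" (len 12), cursors c1@5 c2@11, authorship ....11....22
After op 5 (insert('s')): buffer="wnivjsxopgfjsx" (len 14), cursors c1@6 c2@13, authorship ....111....222
After op 6 (move_right): buffer="wnivjsxopgfjsx" (len 14), cursors c1@7 c2@14, authorship ....111....222
Authorship (.=original, N=cursor N): . . . . 1 1 1 . . . . 2 2 2
Index 11: author = 2

Answer: cursor 2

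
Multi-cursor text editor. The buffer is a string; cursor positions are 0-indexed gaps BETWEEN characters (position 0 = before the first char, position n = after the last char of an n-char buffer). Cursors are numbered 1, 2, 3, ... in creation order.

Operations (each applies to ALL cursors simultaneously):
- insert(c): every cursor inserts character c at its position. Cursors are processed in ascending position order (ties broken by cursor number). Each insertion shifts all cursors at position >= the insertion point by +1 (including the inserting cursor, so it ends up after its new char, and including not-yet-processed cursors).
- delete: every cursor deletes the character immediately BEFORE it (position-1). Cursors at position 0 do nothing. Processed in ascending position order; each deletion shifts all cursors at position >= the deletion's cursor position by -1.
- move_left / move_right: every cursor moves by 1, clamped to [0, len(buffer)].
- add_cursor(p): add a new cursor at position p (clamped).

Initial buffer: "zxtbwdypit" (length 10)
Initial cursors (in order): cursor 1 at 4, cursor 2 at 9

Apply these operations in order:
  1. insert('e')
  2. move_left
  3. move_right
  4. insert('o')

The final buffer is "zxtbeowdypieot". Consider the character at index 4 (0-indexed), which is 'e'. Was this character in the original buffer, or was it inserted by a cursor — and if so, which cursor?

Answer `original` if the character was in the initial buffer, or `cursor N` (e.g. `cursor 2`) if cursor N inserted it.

After op 1 (insert('e')): buffer="zxtbewdypiet" (len 12), cursors c1@5 c2@11, authorship ....1.....2.
After op 2 (move_left): buffer="zxtbewdypiet" (len 12), cursors c1@4 c2@10, authorship ....1.....2.
After op 3 (move_right): buffer="zxtbewdypiet" (len 12), cursors c1@5 c2@11, authorship ....1.....2.
After op 4 (insert('o')): buffer="zxtbeowdypieot" (len 14), cursors c1@6 c2@13, authorship ....11.....22.
Authorship (.=original, N=cursor N): . . . . 1 1 . . . . . 2 2 .
Index 4: author = 1

Answer: cursor 1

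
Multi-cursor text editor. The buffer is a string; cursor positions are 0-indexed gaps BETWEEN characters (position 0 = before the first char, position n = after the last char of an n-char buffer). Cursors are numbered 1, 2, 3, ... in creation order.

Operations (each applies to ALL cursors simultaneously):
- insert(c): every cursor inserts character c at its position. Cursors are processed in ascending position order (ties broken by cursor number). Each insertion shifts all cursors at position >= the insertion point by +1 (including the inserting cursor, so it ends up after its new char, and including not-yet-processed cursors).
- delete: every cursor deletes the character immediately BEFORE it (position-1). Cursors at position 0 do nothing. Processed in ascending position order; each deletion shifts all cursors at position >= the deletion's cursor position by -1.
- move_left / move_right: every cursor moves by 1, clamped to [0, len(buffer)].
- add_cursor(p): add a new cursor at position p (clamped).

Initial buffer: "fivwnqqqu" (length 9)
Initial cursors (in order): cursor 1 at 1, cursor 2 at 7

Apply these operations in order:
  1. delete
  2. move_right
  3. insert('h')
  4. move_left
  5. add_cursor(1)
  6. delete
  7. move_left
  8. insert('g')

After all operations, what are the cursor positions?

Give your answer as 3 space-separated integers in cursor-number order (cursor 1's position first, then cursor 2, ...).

After op 1 (delete): buffer="ivwnqqu" (len 7), cursors c1@0 c2@5, authorship .......
After op 2 (move_right): buffer="ivwnqqu" (len 7), cursors c1@1 c2@6, authorship .......
After op 3 (insert('h')): buffer="ihvwnqqhu" (len 9), cursors c1@2 c2@8, authorship .1.....2.
After op 4 (move_left): buffer="ihvwnqqhu" (len 9), cursors c1@1 c2@7, authorship .1.....2.
After op 5 (add_cursor(1)): buffer="ihvwnqqhu" (len 9), cursors c1@1 c3@1 c2@7, authorship .1.....2.
After op 6 (delete): buffer="hvwnqhu" (len 7), cursors c1@0 c3@0 c2@5, authorship 1....2.
After op 7 (move_left): buffer="hvwnqhu" (len 7), cursors c1@0 c3@0 c2@4, authorship 1....2.
After op 8 (insert('g')): buffer="gghvwngqhu" (len 10), cursors c1@2 c3@2 c2@7, authorship 131...2.2.

Answer: 2 7 2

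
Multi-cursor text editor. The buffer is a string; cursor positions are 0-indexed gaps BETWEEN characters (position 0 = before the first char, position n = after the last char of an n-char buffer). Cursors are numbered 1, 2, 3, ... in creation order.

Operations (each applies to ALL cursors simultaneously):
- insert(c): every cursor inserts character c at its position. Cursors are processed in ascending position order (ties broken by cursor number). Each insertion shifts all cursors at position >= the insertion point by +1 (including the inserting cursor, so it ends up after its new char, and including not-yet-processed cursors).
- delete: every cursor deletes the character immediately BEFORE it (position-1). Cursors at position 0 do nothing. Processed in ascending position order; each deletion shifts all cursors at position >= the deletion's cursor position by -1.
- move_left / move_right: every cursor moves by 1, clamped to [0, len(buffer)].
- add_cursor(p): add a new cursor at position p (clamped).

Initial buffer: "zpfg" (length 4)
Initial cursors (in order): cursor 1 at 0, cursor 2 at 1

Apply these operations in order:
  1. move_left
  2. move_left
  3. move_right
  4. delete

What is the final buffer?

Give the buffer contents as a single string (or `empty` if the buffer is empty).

After op 1 (move_left): buffer="zpfg" (len 4), cursors c1@0 c2@0, authorship ....
After op 2 (move_left): buffer="zpfg" (len 4), cursors c1@0 c2@0, authorship ....
After op 3 (move_right): buffer="zpfg" (len 4), cursors c1@1 c2@1, authorship ....
After op 4 (delete): buffer="pfg" (len 3), cursors c1@0 c2@0, authorship ...

Answer: pfg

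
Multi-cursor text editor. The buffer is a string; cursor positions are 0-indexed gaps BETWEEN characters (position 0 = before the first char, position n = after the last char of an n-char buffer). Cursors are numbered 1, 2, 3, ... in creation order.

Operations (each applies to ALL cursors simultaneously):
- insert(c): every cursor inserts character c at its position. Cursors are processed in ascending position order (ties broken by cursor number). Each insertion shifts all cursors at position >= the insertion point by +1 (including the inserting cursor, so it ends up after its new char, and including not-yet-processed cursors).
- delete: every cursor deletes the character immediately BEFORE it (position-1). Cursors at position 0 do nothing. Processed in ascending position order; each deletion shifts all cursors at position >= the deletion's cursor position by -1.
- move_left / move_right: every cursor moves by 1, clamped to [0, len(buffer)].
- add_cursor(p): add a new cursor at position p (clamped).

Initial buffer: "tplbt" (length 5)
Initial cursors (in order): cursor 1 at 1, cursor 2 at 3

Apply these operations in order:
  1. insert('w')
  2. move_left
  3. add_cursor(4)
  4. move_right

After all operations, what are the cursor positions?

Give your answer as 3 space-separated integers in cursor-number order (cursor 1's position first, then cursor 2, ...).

After op 1 (insert('w')): buffer="twplwbt" (len 7), cursors c1@2 c2@5, authorship .1..2..
After op 2 (move_left): buffer="twplwbt" (len 7), cursors c1@1 c2@4, authorship .1..2..
After op 3 (add_cursor(4)): buffer="twplwbt" (len 7), cursors c1@1 c2@4 c3@4, authorship .1..2..
After op 4 (move_right): buffer="twplwbt" (len 7), cursors c1@2 c2@5 c3@5, authorship .1..2..

Answer: 2 5 5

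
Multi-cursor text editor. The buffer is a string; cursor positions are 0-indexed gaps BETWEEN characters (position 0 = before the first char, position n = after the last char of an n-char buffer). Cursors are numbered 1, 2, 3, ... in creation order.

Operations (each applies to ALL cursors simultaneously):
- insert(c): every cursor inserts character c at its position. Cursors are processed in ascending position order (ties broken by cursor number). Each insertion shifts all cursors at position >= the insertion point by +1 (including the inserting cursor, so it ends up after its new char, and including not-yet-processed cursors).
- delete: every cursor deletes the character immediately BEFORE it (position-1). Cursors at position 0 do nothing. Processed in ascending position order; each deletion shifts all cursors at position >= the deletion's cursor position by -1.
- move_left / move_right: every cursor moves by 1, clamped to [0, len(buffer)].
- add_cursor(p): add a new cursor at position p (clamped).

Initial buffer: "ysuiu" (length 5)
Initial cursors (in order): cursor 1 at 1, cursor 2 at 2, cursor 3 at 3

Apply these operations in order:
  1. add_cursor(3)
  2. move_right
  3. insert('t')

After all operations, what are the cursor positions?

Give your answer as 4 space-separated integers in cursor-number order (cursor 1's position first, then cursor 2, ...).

Answer: 3 5 8 8

Derivation:
After op 1 (add_cursor(3)): buffer="ysuiu" (len 5), cursors c1@1 c2@2 c3@3 c4@3, authorship .....
After op 2 (move_right): buffer="ysuiu" (len 5), cursors c1@2 c2@3 c3@4 c4@4, authorship .....
After op 3 (insert('t')): buffer="ystutittu" (len 9), cursors c1@3 c2@5 c3@8 c4@8, authorship ..1.2.34.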